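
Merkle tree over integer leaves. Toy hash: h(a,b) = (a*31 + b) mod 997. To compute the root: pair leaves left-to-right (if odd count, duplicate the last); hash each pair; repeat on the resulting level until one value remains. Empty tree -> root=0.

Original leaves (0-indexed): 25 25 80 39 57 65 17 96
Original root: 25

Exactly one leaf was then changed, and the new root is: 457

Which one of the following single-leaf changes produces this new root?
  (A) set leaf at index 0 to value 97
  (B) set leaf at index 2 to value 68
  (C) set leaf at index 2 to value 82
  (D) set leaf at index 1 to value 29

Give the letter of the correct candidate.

Original leaves: [25, 25, 80, 39, 57, 65, 17, 96]
Target new root: 457
Try each candidate change and compute the resulting root:
Candidate A: set leaf[0] = 97 -> leaves = [97, 25, 80, 39, 57, 65, 17, 96]
  L0: [97, 25, 80, 39, 57, 65, 17, 96]
  L1: h(97,25)=(97*31+25)%997=41 h(80,39)=(80*31+39)%997=525 h(57,65)=(57*31+65)%997=835 h(17,96)=(17*31+96)%997=623 -> [41, 525, 835, 623]
  L2: h(41,525)=(41*31+525)%997=799 h(835,623)=(835*31+623)%997=586 -> [799, 586]
  L3: h(799,586)=(799*31+586)%997=430 -> [430]
  root = 430 != target 457
Candidate B: set leaf[2] = 68 -> leaves = [25, 25, 68, 39, 57, 65, 17, 96]
  L0: [25, 25, 68, 39, 57, 65, 17, 96]
  L1: h(25,25)=(25*31+25)%997=800 h(68,39)=(68*31+39)%997=153 h(57,65)=(57*31+65)%997=835 h(17,96)=(17*31+96)%997=623 -> [800, 153, 835, 623]
  L2: h(800,153)=(800*31+153)%997=28 h(835,623)=(835*31+623)%997=586 -> [28, 586]
  L3: h(28,586)=(28*31+586)%997=457 -> [457]
  root = 457 == target 457  ** MATCH **
Candidate C: set leaf[2] = 82 -> leaves = [25, 25, 82, 39, 57, 65, 17, 96]
  L0: [25, 25, 82, 39, 57, 65, 17, 96]
  L1: h(25,25)=(25*31+25)%997=800 h(82,39)=(82*31+39)%997=587 h(57,65)=(57*31+65)%997=835 h(17,96)=(17*31+96)%997=623 -> [800, 587, 835, 623]
  L2: h(800,587)=(800*31+587)%997=462 h(835,623)=(835*31+623)%997=586 -> [462, 586]
  L3: h(462,586)=(462*31+586)%997=950 -> [950]
  root = 950 != target 457
Candidate D: set leaf[1] = 29 -> leaves = [25, 29, 80, 39, 57, 65, 17, 96]
  L0: [25, 29, 80, 39, 57, 65, 17, 96]
  L1: h(25,29)=(25*31+29)%997=804 h(80,39)=(80*31+39)%997=525 h(57,65)=(57*31+65)%997=835 h(17,96)=(17*31+96)%997=623 -> [804, 525, 835, 623]
  L2: h(804,525)=(804*31+525)%997=524 h(835,623)=(835*31+623)%997=586 -> [524, 586]
  L3: h(524,586)=(524*31+586)%997=878 -> [878]
  root = 878 != target 457
Candidate B produces the target root.

Answer: B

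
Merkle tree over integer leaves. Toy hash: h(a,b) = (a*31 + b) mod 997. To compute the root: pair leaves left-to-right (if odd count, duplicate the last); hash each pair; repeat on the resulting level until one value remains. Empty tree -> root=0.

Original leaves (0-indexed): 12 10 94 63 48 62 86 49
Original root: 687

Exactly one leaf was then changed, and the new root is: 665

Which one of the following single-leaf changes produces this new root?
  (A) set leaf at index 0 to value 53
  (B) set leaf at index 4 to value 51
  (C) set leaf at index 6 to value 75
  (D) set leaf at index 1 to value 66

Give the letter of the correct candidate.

Answer: D

Derivation:
Original leaves: [12, 10, 94, 63, 48, 62, 86, 49]
Target new root: 665
Try each candidate change and compute the resulting root:
Candidate A: set leaf[0] = 53 -> leaves = [53, 10, 94, 63, 48, 62, 86, 49]
  L0: [53, 10, 94, 63, 48, 62, 86, 49]
  L1: h(53,10)=(53*31+10)%997=656 h(94,63)=(94*31+63)%997=983 h(48,62)=(48*31+62)%997=553 h(86,49)=(86*31+49)%997=721 -> [656, 983, 553, 721]
  L2: h(656,983)=(656*31+983)%997=382 h(553,721)=(553*31+721)%997=915 -> [382, 915]
  L3: h(382,915)=(382*31+915)%997=793 -> [793]
  root = 793 != target 665
Candidate B: set leaf[4] = 51 -> leaves = [12, 10, 94, 63, 51, 62, 86, 49]
  L0: [12, 10, 94, 63, 51, 62, 86, 49]
  L1: h(12,10)=(12*31+10)%997=382 h(94,63)=(94*31+63)%997=983 h(51,62)=(51*31+62)%997=646 h(86,49)=(86*31+49)%997=721 -> [382, 983, 646, 721]
  L2: h(382,983)=(382*31+983)%997=861 h(646,721)=(646*31+721)%997=807 -> [861, 807]
  L3: h(861,807)=(861*31+807)%997=579 -> [579]
  root = 579 != target 665
Candidate C: set leaf[6] = 75 -> leaves = [12, 10, 94, 63, 48, 62, 75, 49]
  L0: [12, 10, 94, 63, 48, 62, 75, 49]
  L1: h(12,10)=(12*31+10)%997=382 h(94,63)=(94*31+63)%997=983 h(48,62)=(48*31+62)%997=553 h(75,49)=(75*31+49)%997=380 -> [382, 983, 553, 380]
  L2: h(382,983)=(382*31+983)%997=861 h(553,380)=(553*31+380)%997=574 -> [861, 574]
  L3: h(861,574)=(861*31+574)%997=346 -> [346]
  root = 346 != target 665
Candidate D: set leaf[1] = 66 -> leaves = [12, 66, 94, 63, 48, 62, 86, 49]
  L0: [12, 66, 94, 63, 48, 62, 86, 49]
  L1: h(12,66)=(12*31+66)%997=438 h(94,63)=(94*31+63)%997=983 h(48,62)=(48*31+62)%997=553 h(86,49)=(86*31+49)%997=721 -> [438, 983, 553, 721]
  L2: h(438,983)=(438*31+983)%997=603 h(553,721)=(553*31+721)%997=915 -> [603, 915]
  L3: h(603,915)=(603*31+915)%997=665 -> [665]
  root = 665 == target 665  ** MATCH **
Candidate D produces the target root.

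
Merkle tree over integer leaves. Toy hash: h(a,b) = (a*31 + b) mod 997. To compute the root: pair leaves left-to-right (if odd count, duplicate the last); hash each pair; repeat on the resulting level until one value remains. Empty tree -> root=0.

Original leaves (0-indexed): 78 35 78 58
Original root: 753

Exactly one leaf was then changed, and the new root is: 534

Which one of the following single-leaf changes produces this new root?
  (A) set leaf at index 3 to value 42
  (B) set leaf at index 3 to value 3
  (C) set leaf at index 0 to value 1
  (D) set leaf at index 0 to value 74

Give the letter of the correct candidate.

Original leaves: [78, 35, 78, 58]
Target new root: 534
Try each candidate change and compute the resulting root:
Candidate A: set leaf[3] = 42 -> leaves = [78, 35, 78, 42]
  L0: [78, 35, 78, 42]
  L1: h(78,35)=(78*31+35)%997=459 h(78,42)=(78*31+42)%997=466 -> [459, 466]
  L2: h(459,466)=(459*31+466)%997=737 -> [737]
  root = 737 != target 534
Candidate B: set leaf[3] = 3 -> leaves = [78, 35, 78, 3]
  L0: [78, 35, 78, 3]
  L1: h(78,35)=(78*31+35)%997=459 h(78,3)=(78*31+3)%997=427 -> [459, 427]
  L2: h(459,427)=(459*31+427)%997=698 -> [698]
  root = 698 != target 534
Candidate C: set leaf[0] = 1 -> leaves = [1, 35, 78, 58]
  L0: [1, 35, 78, 58]
  L1: h(1,35)=(1*31+35)%997=66 h(78,58)=(78*31+58)%997=482 -> [66, 482]
  L2: h(66,482)=(66*31+482)%997=534 -> [534]
  root = 534 == target 534  ** MATCH **
Candidate D: set leaf[0] = 74 -> leaves = [74, 35, 78, 58]
  L0: [74, 35, 78, 58]
  L1: h(74,35)=(74*31+35)%997=335 h(78,58)=(78*31+58)%997=482 -> [335, 482]
  L2: h(335,482)=(335*31+482)%997=897 -> [897]
  root = 897 != target 534
Candidate C produces the target root.

Answer: C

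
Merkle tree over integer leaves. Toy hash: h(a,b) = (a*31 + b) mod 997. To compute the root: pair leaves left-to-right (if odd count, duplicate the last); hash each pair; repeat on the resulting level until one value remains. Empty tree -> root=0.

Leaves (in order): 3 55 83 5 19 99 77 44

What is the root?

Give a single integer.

L0: [3, 55, 83, 5, 19, 99, 77, 44]
L1: h(3,55)=(3*31+55)%997=148 h(83,5)=(83*31+5)%997=584 h(19,99)=(19*31+99)%997=688 h(77,44)=(77*31+44)%997=437 -> [148, 584, 688, 437]
L2: h(148,584)=(148*31+584)%997=187 h(688,437)=(688*31+437)%997=828 -> [187, 828]
L3: h(187,828)=(187*31+828)%997=643 -> [643]

Answer: 643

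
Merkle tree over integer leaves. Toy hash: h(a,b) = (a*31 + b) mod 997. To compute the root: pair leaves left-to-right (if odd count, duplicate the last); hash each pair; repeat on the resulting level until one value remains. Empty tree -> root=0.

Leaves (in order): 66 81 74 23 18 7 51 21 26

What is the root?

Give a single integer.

Answer: 403

Derivation:
L0: [66, 81, 74, 23, 18, 7, 51, 21, 26]
L1: h(66,81)=(66*31+81)%997=133 h(74,23)=(74*31+23)%997=323 h(18,7)=(18*31+7)%997=565 h(51,21)=(51*31+21)%997=605 h(26,26)=(26*31+26)%997=832 -> [133, 323, 565, 605, 832]
L2: h(133,323)=(133*31+323)%997=458 h(565,605)=(565*31+605)%997=174 h(832,832)=(832*31+832)%997=702 -> [458, 174, 702]
L3: h(458,174)=(458*31+174)%997=414 h(702,702)=(702*31+702)%997=530 -> [414, 530]
L4: h(414,530)=(414*31+530)%997=403 -> [403]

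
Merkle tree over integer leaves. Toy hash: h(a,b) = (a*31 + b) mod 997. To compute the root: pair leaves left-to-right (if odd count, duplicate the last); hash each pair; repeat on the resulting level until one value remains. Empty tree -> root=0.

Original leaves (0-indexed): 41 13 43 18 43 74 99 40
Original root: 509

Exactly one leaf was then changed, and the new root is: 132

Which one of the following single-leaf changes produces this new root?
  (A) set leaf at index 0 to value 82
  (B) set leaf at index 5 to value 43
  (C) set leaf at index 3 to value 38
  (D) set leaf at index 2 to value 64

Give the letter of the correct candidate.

Answer: C

Derivation:
Original leaves: [41, 13, 43, 18, 43, 74, 99, 40]
Target new root: 132
Try each candidate change and compute the resulting root:
Candidate A: set leaf[0] = 82 -> leaves = [82, 13, 43, 18, 43, 74, 99, 40]
  L0: [82, 13, 43, 18, 43, 74, 99, 40]
  L1: h(82,13)=(82*31+13)%997=561 h(43,18)=(43*31+18)%997=354 h(43,74)=(43*31+74)%997=410 h(99,40)=(99*31+40)%997=118 -> [561, 354, 410, 118]
  L2: h(561,354)=(561*31+354)%997=796 h(410,118)=(410*31+118)%997=864 -> [796, 864]
  L3: h(796,864)=(796*31+864)%997=615 -> [615]
  root = 615 != target 132
Candidate B: set leaf[5] = 43 -> leaves = [41, 13, 43, 18, 43, 43, 99, 40]
  L0: [41, 13, 43, 18, 43, 43, 99, 40]
  L1: h(41,13)=(41*31+13)%997=287 h(43,18)=(43*31+18)%997=354 h(43,43)=(43*31+43)%997=379 h(99,40)=(99*31+40)%997=118 -> [287, 354, 379, 118]
  L2: h(287,354)=(287*31+354)%997=278 h(379,118)=(379*31+118)%997=900 -> [278, 900]
  L3: h(278,900)=(278*31+900)%997=545 -> [545]
  root = 545 != target 132
Candidate C: set leaf[3] = 38 -> leaves = [41, 13, 43, 38, 43, 74, 99, 40]
  L0: [41, 13, 43, 38, 43, 74, 99, 40]
  L1: h(41,13)=(41*31+13)%997=287 h(43,38)=(43*31+38)%997=374 h(43,74)=(43*31+74)%997=410 h(99,40)=(99*31+40)%997=118 -> [287, 374, 410, 118]
  L2: h(287,374)=(287*31+374)%997=298 h(410,118)=(410*31+118)%997=864 -> [298, 864]
  L3: h(298,864)=(298*31+864)%997=132 -> [132]
  root = 132 == target 132  ** MATCH **
Candidate D: set leaf[2] = 64 -> leaves = [41, 13, 64, 18, 43, 74, 99, 40]
  L0: [41, 13, 64, 18, 43, 74, 99, 40]
  L1: h(41,13)=(41*31+13)%997=287 h(64,18)=(64*31+18)%997=8 h(43,74)=(43*31+74)%997=410 h(99,40)=(99*31+40)%997=118 -> [287, 8, 410, 118]
  L2: h(287,8)=(287*31+8)%997=929 h(410,118)=(410*31+118)%997=864 -> [929, 864]
  L3: h(929,864)=(929*31+864)%997=750 -> [750]
  root = 750 != target 132
Candidate C produces the target root.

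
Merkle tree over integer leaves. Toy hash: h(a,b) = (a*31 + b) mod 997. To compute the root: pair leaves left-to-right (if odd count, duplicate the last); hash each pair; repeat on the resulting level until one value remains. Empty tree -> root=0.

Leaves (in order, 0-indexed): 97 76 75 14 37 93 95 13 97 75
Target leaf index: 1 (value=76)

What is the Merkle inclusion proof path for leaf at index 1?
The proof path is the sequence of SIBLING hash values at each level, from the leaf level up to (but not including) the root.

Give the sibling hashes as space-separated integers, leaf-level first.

Answer: 97 345 521 463

Derivation:
L0 (leaves): [97, 76, 75, 14, 37, 93, 95, 13, 97, 75], target index=1
L1: h(97,76)=(97*31+76)%997=92 [pair 0] h(75,14)=(75*31+14)%997=345 [pair 1] h(37,93)=(37*31+93)%997=243 [pair 2] h(95,13)=(95*31+13)%997=964 [pair 3] h(97,75)=(97*31+75)%997=91 [pair 4] -> [92, 345, 243, 964, 91]
  Sibling for proof at L0: 97
L2: h(92,345)=(92*31+345)%997=206 [pair 0] h(243,964)=(243*31+964)%997=521 [pair 1] h(91,91)=(91*31+91)%997=918 [pair 2] -> [206, 521, 918]
  Sibling for proof at L1: 345
L3: h(206,521)=(206*31+521)%997=925 [pair 0] h(918,918)=(918*31+918)%997=463 [pair 1] -> [925, 463]
  Sibling for proof at L2: 521
L4: h(925,463)=(925*31+463)%997=225 [pair 0] -> [225]
  Sibling for proof at L3: 463
Root: 225
Proof path (sibling hashes from leaf to root): [97, 345, 521, 463]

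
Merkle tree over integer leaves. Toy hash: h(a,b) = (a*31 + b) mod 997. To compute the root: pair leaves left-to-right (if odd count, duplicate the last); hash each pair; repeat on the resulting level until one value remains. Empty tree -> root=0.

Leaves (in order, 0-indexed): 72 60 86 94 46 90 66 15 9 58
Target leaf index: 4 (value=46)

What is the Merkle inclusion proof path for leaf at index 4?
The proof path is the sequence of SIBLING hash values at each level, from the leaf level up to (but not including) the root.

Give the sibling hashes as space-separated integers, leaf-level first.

L0 (leaves): [72, 60, 86, 94, 46, 90, 66, 15, 9, 58], target index=4
L1: h(72,60)=(72*31+60)%997=298 [pair 0] h(86,94)=(86*31+94)%997=766 [pair 1] h(46,90)=(46*31+90)%997=519 [pair 2] h(66,15)=(66*31+15)%997=67 [pair 3] h(9,58)=(9*31+58)%997=337 [pair 4] -> [298, 766, 519, 67, 337]
  Sibling for proof at L0: 90
L2: h(298,766)=(298*31+766)%997=34 [pair 0] h(519,67)=(519*31+67)%997=204 [pair 1] h(337,337)=(337*31+337)%997=814 [pair 2] -> [34, 204, 814]
  Sibling for proof at L1: 67
L3: h(34,204)=(34*31+204)%997=261 [pair 0] h(814,814)=(814*31+814)%997=126 [pair 1] -> [261, 126]
  Sibling for proof at L2: 34
L4: h(261,126)=(261*31+126)%997=241 [pair 0] -> [241]
  Sibling for proof at L3: 126
Root: 241
Proof path (sibling hashes from leaf to root): [90, 67, 34, 126]

Answer: 90 67 34 126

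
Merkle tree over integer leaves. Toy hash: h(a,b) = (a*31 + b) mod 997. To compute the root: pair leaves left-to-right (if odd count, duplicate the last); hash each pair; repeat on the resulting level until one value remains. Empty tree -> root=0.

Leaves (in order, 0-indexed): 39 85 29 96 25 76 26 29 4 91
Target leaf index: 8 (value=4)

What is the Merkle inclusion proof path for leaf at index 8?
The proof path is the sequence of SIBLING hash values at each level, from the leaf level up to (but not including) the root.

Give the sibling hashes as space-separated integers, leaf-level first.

L0 (leaves): [39, 85, 29, 96, 25, 76, 26, 29, 4, 91], target index=8
L1: h(39,85)=(39*31+85)%997=297 [pair 0] h(29,96)=(29*31+96)%997=995 [pair 1] h(25,76)=(25*31+76)%997=851 [pair 2] h(26,29)=(26*31+29)%997=835 [pair 3] h(4,91)=(4*31+91)%997=215 [pair 4] -> [297, 995, 851, 835, 215]
  Sibling for proof at L0: 91
L2: h(297,995)=(297*31+995)%997=232 [pair 0] h(851,835)=(851*31+835)%997=297 [pair 1] h(215,215)=(215*31+215)%997=898 [pair 2] -> [232, 297, 898]
  Sibling for proof at L1: 215
L3: h(232,297)=(232*31+297)%997=510 [pair 0] h(898,898)=(898*31+898)%997=820 [pair 1] -> [510, 820]
  Sibling for proof at L2: 898
L4: h(510,820)=(510*31+820)%997=678 [pair 0] -> [678]
  Sibling for proof at L3: 510
Root: 678
Proof path (sibling hashes from leaf to root): [91, 215, 898, 510]

Answer: 91 215 898 510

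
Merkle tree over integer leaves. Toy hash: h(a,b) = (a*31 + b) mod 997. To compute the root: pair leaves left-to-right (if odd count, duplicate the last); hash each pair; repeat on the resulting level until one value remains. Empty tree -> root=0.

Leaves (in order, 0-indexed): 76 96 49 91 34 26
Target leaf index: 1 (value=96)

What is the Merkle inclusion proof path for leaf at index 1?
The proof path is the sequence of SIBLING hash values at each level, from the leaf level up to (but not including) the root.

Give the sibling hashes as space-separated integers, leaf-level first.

Answer: 76 613 662

Derivation:
L0 (leaves): [76, 96, 49, 91, 34, 26], target index=1
L1: h(76,96)=(76*31+96)%997=458 [pair 0] h(49,91)=(49*31+91)%997=613 [pair 1] h(34,26)=(34*31+26)%997=83 [pair 2] -> [458, 613, 83]
  Sibling for proof at L0: 76
L2: h(458,613)=(458*31+613)%997=853 [pair 0] h(83,83)=(83*31+83)%997=662 [pair 1] -> [853, 662]
  Sibling for proof at L1: 613
L3: h(853,662)=(853*31+662)%997=186 [pair 0] -> [186]
  Sibling for proof at L2: 662
Root: 186
Proof path (sibling hashes from leaf to root): [76, 613, 662]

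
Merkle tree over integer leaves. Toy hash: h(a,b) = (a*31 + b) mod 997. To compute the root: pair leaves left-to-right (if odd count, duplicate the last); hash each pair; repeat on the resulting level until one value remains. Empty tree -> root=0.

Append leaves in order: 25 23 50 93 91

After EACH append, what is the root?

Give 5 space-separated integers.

After append 25 (leaves=[25]):
  L0: [25]
  root=25
After append 23 (leaves=[25, 23]):
  L0: [25, 23]
  L1: h(25,23)=(25*31+23)%997=798 -> [798]
  root=798
After append 50 (leaves=[25, 23, 50]):
  L0: [25, 23, 50]
  L1: h(25,23)=(25*31+23)%997=798 h(50,50)=(50*31+50)%997=603 -> [798, 603]
  L2: h(798,603)=(798*31+603)%997=416 -> [416]
  root=416
After append 93 (leaves=[25, 23, 50, 93]):
  L0: [25, 23, 50, 93]
  L1: h(25,23)=(25*31+23)%997=798 h(50,93)=(50*31+93)%997=646 -> [798, 646]
  L2: h(798,646)=(798*31+646)%997=459 -> [459]
  root=459
After append 91 (leaves=[25, 23, 50, 93, 91]):
  L0: [25, 23, 50, 93, 91]
  L1: h(25,23)=(25*31+23)%997=798 h(50,93)=(50*31+93)%997=646 h(91,91)=(91*31+91)%997=918 -> [798, 646, 918]
  L2: h(798,646)=(798*31+646)%997=459 h(918,918)=(918*31+918)%997=463 -> [459, 463]
  L3: h(459,463)=(459*31+463)%997=734 -> [734]
  root=734

Answer: 25 798 416 459 734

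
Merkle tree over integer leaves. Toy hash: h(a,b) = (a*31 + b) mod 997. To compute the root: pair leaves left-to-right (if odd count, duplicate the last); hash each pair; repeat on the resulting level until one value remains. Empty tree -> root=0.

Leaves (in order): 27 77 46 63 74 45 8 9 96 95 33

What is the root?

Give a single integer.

Answer: 167

Derivation:
L0: [27, 77, 46, 63, 74, 45, 8, 9, 96, 95, 33]
L1: h(27,77)=(27*31+77)%997=914 h(46,63)=(46*31+63)%997=492 h(74,45)=(74*31+45)%997=345 h(8,9)=(8*31+9)%997=257 h(96,95)=(96*31+95)%997=80 h(33,33)=(33*31+33)%997=59 -> [914, 492, 345, 257, 80, 59]
L2: h(914,492)=(914*31+492)%997=910 h(345,257)=(345*31+257)%997=982 h(80,59)=(80*31+59)%997=545 -> [910, 982, 545]
L3: h(910,982)=(910*31+982)%997=279 h(545,545)=(545*31+545)%997=491 -> [279, 491]
L4: h(279,491)=(279*31+491)%997=167 -> [167]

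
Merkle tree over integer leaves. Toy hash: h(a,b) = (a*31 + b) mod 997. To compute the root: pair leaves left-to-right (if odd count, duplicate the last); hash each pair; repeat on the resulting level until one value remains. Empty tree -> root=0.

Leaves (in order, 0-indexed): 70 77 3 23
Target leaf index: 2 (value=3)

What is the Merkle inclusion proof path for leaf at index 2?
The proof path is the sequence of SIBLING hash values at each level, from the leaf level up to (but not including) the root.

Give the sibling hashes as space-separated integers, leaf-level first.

L0 (leaves): [70, 77, 3, 23], target index=2
L1: h(70,77)=(70*31+77)%997=253 [pair 0] h(3,23)=(3*31+23)%997=116 [pair 1] -> [253, 116]
  Sibling for proof at L0: 23
L2: h(253,116)=(253*31+116)%997=980 [pair 0] -> [980]
  Sibling for proof at L1: 253
Root: 980
Proof path (sibling hashes from leaf to root): [23, 253]

Answer: 23 253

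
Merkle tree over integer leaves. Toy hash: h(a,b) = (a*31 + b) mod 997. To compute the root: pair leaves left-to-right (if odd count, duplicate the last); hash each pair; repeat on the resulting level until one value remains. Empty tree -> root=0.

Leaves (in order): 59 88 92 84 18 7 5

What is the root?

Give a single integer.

L0: [59, 88, 92, 84, 18, 7, 5]
L1: h(59,88)=(59*31+88)%997=920 h(92,84)=(92*31+84)%997=942 h(18,7)=(18*31+7)%997=565 h(5,5)=(5*31+5)%997=160 -> [920, 942, 565, 160]
L2: h(920,942)=(920*31+942)%997=549 h(565,160)=(565*31+160)%997=726 -> [549, 726]
L3: h(549,726)=(549*31+726)%997=796 -> [796]

Answer: 796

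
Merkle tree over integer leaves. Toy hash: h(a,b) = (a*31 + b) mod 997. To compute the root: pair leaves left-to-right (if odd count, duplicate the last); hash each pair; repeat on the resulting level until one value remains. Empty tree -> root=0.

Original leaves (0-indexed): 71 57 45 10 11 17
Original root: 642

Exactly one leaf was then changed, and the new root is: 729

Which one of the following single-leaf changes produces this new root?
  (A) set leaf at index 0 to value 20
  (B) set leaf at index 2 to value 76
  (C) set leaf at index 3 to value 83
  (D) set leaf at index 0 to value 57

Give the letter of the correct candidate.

Original leaves: [71, 57, 45, 10, 11, 17]
Target new root: 729
Try each candidate change and compute the resulting root:
Candidate A: set leaf[0] = 20 -> leaves = [20, 57, 45, 10, 11, 17]
  L0: [20, 57, 45, 10, 11, 17]
  L1: h(20,57)=(20*31+57)%997=677 h(45,10)=(45*31+10)%997=408 h(11,17)=(11*31+17)%997=358 -> [677, 408, 358]
  L2: h(677,408)=(677*31+408)%997=458 h(358,358)=(358*31+358)%997=489 -> [458, 489]
  L3: h(458,489)=(458*31+489)%997=729 -> [729]
  root = 729 == target 729  ** MATCH **
Candidate B: set leaf[2] = 76 -> leaves = [71, 57, 76, 10, 11, 17]
  L0: [71, 57, 76, 10, 11, 17]
  L1: h(71,57)=(71*31+57)%997=264 h(76,10)=(76*31+10)%997=372 h(11,17)=(11*31+17)%997=358 -> [264, 372, 358]
  L2: h(264,372)=(264*31+372)%997=580 h(358,358)=(358*31+358)%997=489 -> [580, 489]
  L3: h(580,489)=(580*31+489)%997=523 -> [523]
  root = 523 != target 729
Candidate C: set leaf[3] = 83 -> leaves = [71, 57, 45, 83, 11, 17]
  L0: [71, 57, 45, 83, 11, 17]
  L1: h(71,57)=(71*31+57)%997=264 h(45,83)=(45*31+83)%997=481 h(11,17)=(11*31+17)%997=358 -> [264, 481, 358]
  L2: h(264,481)=(264*31+481)%997=689 h(358,358)=(358*31+358)%997=489 -> [689, 489]
  L3: h(689,489)=(689*31+489)%997=911 -> [911]
  root = 911 != target 729
Candidate D: set leaf[0] = 57 -> leaves = [57, 57, 45, 10, 11, 17]
  L0: [57, 57, 45, 10, 11, 17]
  L1: h(57,57)=(57*31+57)%997=827 h(45,10)=(45*31+10)%997=408 h(11,17)=(11*31+17)%997=358 -> [827, 408, 358]
  L2: h(827,408)=(827*31+408)%997=123 h(358,358)=(358*31+358)%997=489 -> [123, 489]
  L3: h(123,489)=(123*31+489)%997=314 -> [314]
  root = 314 != target 729
Candidate A produces the target root.

Answer: A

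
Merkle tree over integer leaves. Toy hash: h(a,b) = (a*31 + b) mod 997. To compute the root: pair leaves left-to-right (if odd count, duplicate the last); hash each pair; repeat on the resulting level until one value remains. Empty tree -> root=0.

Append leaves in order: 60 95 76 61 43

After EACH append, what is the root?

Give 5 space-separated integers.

Answer: 60 958 226 211 723

Derivation:
After append 60 (leaves=[60]):
  L0: [60]
  root=60
After append 95 (leaves=[60, 95]):
  L0: [60, 95]
  L1: h(60,95)=(60*31+95)%997=958 -> [958]
  root=958
After append 76 (leaves=[60, 95, 76]):
  L0: [60, 95, 76]
  L1: h(60,95)=(60*31+95)%997=958 h(76,76)=(76*31+76)%997=438 -> [958, 438]
  L2: h(958,438)=(958*31+438)%997=226 -> [226]
  root=226
After append 61 (leaves=[60, 95, 76, 61]):
  L0: [60, 95, 76, 61]
  L1: h(60,95)=(60*31+95)%997=958 h(76,61)=(76*31+61)%997=423 -> [958, 423]
  L2: h(958,423)=(958*31+423)%997=211 -> [211]
  root=211
After append 43 (leaves=[60, 95, 76, 61, 43]):
  L0: [60, 95, 76, 61, 43]
  L1: h(60,95)=(60*31+95)%997=958 h(76,61)=(76*31+61)%997=423 h(43,43)=(43*31+43)%997=379 -> [958, 423, 379]
  L2: h(958,423)=(958*31+423)%997=211 h(379,379)=(379*31+379)%997=164 -> [211, 164]
  L3: h(211,164)=(211*31+164)%997=723 -> [723]
  root=723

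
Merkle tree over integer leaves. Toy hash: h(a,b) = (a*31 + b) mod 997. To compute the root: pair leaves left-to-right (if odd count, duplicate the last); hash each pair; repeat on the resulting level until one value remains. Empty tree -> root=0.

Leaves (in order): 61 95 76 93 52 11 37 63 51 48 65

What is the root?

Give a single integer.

L0: [61, 95, 76, 93, 52, 11, 37, 63, 51, 48, 65]
L1: h(61,95)=(61*31+95)%997=989 h(76,93)=(76*31+93)%997=455 h(52,11)=(52*31+11)%997=626 h(37,63)=(37*31+63)%997=213 h(51,48)=(51*31+48)%997=632 h(65,65)=(65*31+65)%997=86 -> [989, 455, 626, 213, 632, 86]
L2: h(989,455)=(989*31+455)%997=207 h(626,213)=(626*31+213)%997=676 h(632,86)=(632*31+86)%997=735 -> [207, 676, 735]
L3: h(207,676)=(207*31+676)%997=114 h(735,735)=(735*31+735)%997=589 -> [114, 589]
L4: h(114,589)=(114*31+589)%997=135 -> [135]

Answer: 135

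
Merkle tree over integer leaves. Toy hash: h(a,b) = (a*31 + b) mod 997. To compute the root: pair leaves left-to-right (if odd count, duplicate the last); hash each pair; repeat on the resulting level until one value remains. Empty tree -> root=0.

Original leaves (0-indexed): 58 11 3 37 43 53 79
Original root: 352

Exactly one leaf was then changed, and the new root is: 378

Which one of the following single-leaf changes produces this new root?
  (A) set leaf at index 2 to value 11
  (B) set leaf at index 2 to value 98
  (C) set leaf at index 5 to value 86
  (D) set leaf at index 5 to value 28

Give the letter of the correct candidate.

Original leaves: [58, 11, 3, 37, 43, 53, 79]
Target new root: 378
Try each candidate change and compute the resulting root:
Candidate A: set leaf[2] = 11 -> leaves = [58, 11, 11, 37, 43, 53, 79]
  L0: [58, 11, 11, 37, 43, 53, 79]
  L1: h(58,11)=(58*31+11)%997=812 h(11,37)=(11*31+37)%997=378 h(43,53)=(43*31+53)%997=389 h(79,79)=(79*31+79)%997=534 -> [812, 378, 389, 534]
  L2: h(812,378)=(812*31+378)%997=625 h(389,534)=(389*31+534)%997=629 -> [625, 629]
  L3: h(625,629)=(625*31+629)%997=64 -> [64]
  root = 64 != target 378
Candidate B: set leaf[2] = 98 -> leaves = [58, 11, 98, 37, 43, 53, 79]
  L0: [58, 11, 98, 37, 43, 53, 79]
  L1: h(58,11)=(58*31+11)%997=812 h(98,37)=(98*31+37)%997=84 h(43,53)=(43*31+53)%997=389 h(79,79)=(79*31+79)%997=534 -> [812, 84, 389, 534]
  L2: h(812,84)=(812*31+84)%997=331 h(389,534)=(389*31+534)%997=629 -> [331, 629]
  L3: h(331,629)=(331*31+629)%997=920 -> [920]
  root = 920 != target 378
Candidate C: set leaf[5] = 86 -> leaves = [58, 11, 3, 37, 43, 86, 79]
  L0: [58, 11, 3, 37, 43, 86, 79]
  L1: h(58,11)=(58*31+11)%997=812 h(3,37)=(3*31+37)%997=130 h(43,86)=(43*31+86)%997=422 h(79,79)=(79*31+79)%997=534 -> [812, 130, 422, 534]
  L2: h(812,130)=(812*31+130)%997=377 h(422,534)=(422*31+534)%997=655 -> [377, 655]
  L3: h(377,655)=(377*31+655)%997=378 -> [378]
  root = 378 == target 378  ** MATCH **
Candidate D: set leaf[5] = 28 -> leaves = [58, 11, 3, 37, 43, 28, 79]
  L0: [58, 11, 3, 37, 43, 28, 79]
  L1: h(58,11)=(58*31+11)%997=812 h(3,37)=(3*31+37)%997=130 h(43,28)=(43*31+28)%997=364 h(79,79)=(79*31+79)%997=534 -> [812, 130, 364, 534]
  L2: h(812,130)=(812*31+130)%997=377 h(364,534)=(364*31+534)%997=851 -> [377, 851]
  L3: h(377,851)=(377*31+851)%997=574 -> [574]
  root = 574 != target 378
Candidate C produces the target root.

Answer: C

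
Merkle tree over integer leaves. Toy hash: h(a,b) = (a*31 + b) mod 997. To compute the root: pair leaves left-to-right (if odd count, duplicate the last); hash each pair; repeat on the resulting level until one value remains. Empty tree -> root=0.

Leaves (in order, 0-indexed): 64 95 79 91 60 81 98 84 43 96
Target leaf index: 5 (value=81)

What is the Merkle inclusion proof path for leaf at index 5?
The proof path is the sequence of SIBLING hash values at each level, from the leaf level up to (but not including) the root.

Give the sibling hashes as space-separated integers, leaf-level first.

L0 (leaves): [64, 95, 79, 91, 60, 81, 98, 84, 43, 96], target index=5
L1: h(64,95)=(64*31+95)%997=85 [pair 0] h(79,91)=(79*31+91)%997=546 [pair 1] h(60,81)=(60*31+81)%997=944 [pair 2] h(98,84)=(98*31+84)%997=131 [pair 3] h(43,96)=(43*31+96)%997=432 [pair 4] -> [85, 546, 944, 131, 432]
  Sibling for proof at L0: 60
L2: h(85,546)=(85*31+546)%997=190 [pair 0] h(944,131)=(944*31+131)%997=482 [pair 1] h(432,432)=(432*31+432)%997=863 [pair 2] -> [190, 482, 863]
  Sibling for proof at L1: 131
L3: h(190,482)=(190*31+482)%997=390 [pair 0] h(863,863)=(863*31+863)%997=697 [pair 1] -> [390, 697]
  Sibling for proof at L2: 190
L4: h(390,697)=(390*31+697)%997=823 [pair 0] -> [823]
  Sibling for proof at L3: 697
Root: 823
Proof path (sibling hashes from leaf to root): [60, 131, 190, 697]

Answer: 60 131 190 697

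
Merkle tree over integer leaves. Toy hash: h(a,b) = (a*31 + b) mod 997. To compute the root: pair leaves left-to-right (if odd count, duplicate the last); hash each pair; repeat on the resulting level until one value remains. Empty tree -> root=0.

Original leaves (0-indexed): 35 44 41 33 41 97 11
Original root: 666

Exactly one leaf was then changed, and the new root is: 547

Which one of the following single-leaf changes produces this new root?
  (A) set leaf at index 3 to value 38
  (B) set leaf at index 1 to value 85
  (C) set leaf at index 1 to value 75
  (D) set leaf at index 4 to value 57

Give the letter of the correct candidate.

Original leaves: [35, 44, 41, 33, 41, 97, 11]
Target new root: 547
Try each candidate change and compute the resulting root:
Candidate A: set leaf[3] = 38 -> leaves = [35, 44, 41, 38, 41, 97, 11]
  L0: [35, 44, 41, 38, 41, 97, 11]
  L1: h(35,44)=(35*31+44)%997=132 h(41,38)=(41*31+38)%997=312 h(41,97)=(41*31+97)%997=371 h(11,11)=(11*31+11)%997=352 -> [132, 312, 371, 352]
  L2: h(132,312)=(132*31+312)%997=416 h(371,352)=(371*31+352)%997=886 -> [416, 886]
  L3: h(416,886)=(416*31+886)%997=821 -> [821]
  root = 821 != target 547
Candidate B: set leaf[1] = 85 -> leaves = [35, 85, 41, 33, 41, 97, 11]
  L0: [35, 85, 41, 33, 41, 97, 11]
  L1: h(35,85)=(35*31+85)%997=173 h(41,33)=(41*31+33)%997=307 h(41,97)=(41*31+97)%997=371 h(11,11)=(11*31+11)%997=352 -> [173, 307, 371, 352]
  L2: h(173,307)=(173*31+307)%997=685 h(371,352)=(371*31+352)%997=886 -> [685, 886]
  L3: h(685,886)=(685*31+886)%997=187 -> [187]
  root = 187 != target 547
Candidate C: set leaf[1] = 75 -> leaves = [35, 75, 41, 33, 41, 97, 11]
  L0: [35, 75, 41, 33, 41, 97, 11]
  L1: h(35,75)=(35*31+75)%997=163 h(41,33)=(41*31+33)%997=307 h(41,97)=(41*31+97)%997=371 h(11,11)=(11*31+11)%997=352 -> [163, 307, 371, 352]
  L2: h(163,307)=(163*31+307)%997=375 h(371,352)=(371*31+352)%997=886 -> [375, 886]
  L3: h(375,886)=(375*31+886)%997=547 -> [547]
  root = 547 == target 547  ** MATCH **
Candidate D: set leaf[4] = 57 -> leaves = [35, 44, 41, 33, 57, 97, 11]
  L0: [35, 44, 41, 33, 57, 97, 11]
  L1: h(35,44)=(35*31+44)%997=132 h(41,33)=(41*31+33)%997=307 h(57,97)=(57*31+97)%997=867 h(11,11)=(11*31+11)%997=352 -> [132, 307, 867, 352]
  L2: h(132,307)=(132*31+307)%997=411 h(867,352)=(867*31+352)%997=310 -> [411, 310]
  L3: h(411,310)=(411*31+310)%997=90 -> [90]
  root = 90 != target 547
Candidate C produces the target root.

Answer: C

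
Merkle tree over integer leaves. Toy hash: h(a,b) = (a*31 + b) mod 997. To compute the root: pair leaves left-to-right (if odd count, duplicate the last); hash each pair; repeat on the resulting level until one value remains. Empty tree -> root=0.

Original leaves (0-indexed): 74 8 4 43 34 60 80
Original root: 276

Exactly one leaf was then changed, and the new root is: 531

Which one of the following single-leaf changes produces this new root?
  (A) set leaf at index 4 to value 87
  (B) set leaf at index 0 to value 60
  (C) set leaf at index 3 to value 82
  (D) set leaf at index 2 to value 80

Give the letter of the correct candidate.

Answer: D

Derivation:
Original leaves: [74, 8, 4, 43, 34, 60, 80]
Target new root: 531
Try each candidate change and compute the resulting root:
Candidate A: set leaf[4] = 87 -> leaves = [74, 8, 4, 43, 87, 60, 80]
  L0: [74, 8, 4, 43, 87, 60, 80]
  L1: h(74,8)=(74*31+8)%997=308 h(4,43)=(4*31+43)%997=167 h(87,60)=(87*31+60)%997=763 h(80,80)=(80*31+80)%997=566 -> [308, 167, 763, 566]
  L2: h(308,167)=(308*31+167)%997=742 h(763,566)=(763*31+566)%997=291 -> [742, 291]
  L3: h(742,291)=(742*31+291)%997=362 -> [362]
  root = 362 != target 531
Candidate B: set leaf[0] = 60 -> leaves = [60, 8, 4, 43, 34, 60, 80]
  L0: [60, 8, 4, 43, 34, 60, 80]
  L1: h(60,8)=(60*31+8)%997=871 h(4,43)=(4*31+43)%997=167 h(34,60)=(34*31+60)%997=117 h(80,80)=(80*31+80)%997=566 -> [871, 167, 117, 566]
  L2: h(871,167)=(871*31+167)%997=249 h(117,566)=(117*31+566)%997=205 -> [249, 205]
  L3: h(249,205)=(249*31+205)%997=945 -> [945]
  root = 945 != target 531
Candidate C: set leaf[3] = 82 -> leaves = [74, 8, 4, 82, 34, 60, 80]
  L0: [74, 8, 4, 82, 34, 60, 80]
  L1: h(74,8)=(74*31+8)%997=308 h(4,82)=(4*31+82)%997=206 h(34,60)=(34*31+60)%997=117 h(80,80)=(80*31+80)%997=566 -> [308, 206, 117, 566]
  L2: h(308,206)=(308*31+206)%997=781 h(117,566)=(117*31+566)%997=205 -> [781, 205]
  L3: h(781,205)=(781*31+205)%997=488 -> [488]
  root = 488 != target 531
Candidate D: set leaf[2] = 80 -> leaves = [74, 8, 80, 43, 34, 60, 80]
  L0: [74, 8, 80, 43, 34, 60, 80]
  L1: h(74,8)=(74*31+8)%997=308 h(80,43)=(80*31+43)%997=529 h(34,60)=(34*31+60)%997=117 h(80,80)=(80*31+80)%997=566 -> [308, 529, 117, 566]
  L2: h(308,529)=(308*31+529)%997=107 h(117,566)=(117*31+566)%997=205 -> [107, 205]
  L3: h(107,205)=(107*31+205)%997=531 -> [531]
  root = 531 == target 531  ** MATCH **
Candidate D produces the target root.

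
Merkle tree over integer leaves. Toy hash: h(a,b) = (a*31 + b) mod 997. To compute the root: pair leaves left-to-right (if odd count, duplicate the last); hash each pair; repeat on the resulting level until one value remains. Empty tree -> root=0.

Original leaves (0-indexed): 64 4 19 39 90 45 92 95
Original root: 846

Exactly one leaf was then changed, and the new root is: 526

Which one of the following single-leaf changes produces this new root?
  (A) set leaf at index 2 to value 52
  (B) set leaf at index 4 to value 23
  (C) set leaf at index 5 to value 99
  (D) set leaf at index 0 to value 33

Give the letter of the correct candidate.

Original leaves: [64, 4, 19, 39, 90, 45, 92, 95]
Target new root: 526
Try each candidate change and compute the resulting root:
Candidate A: set leaf[2] = 52 -> leaves = [64, 4, 52, 39, 90, 45, 92, 95]
  L0: [64, 4, 52, 39, 90, 45, 92, 95]
  L1: h(64,4)=(64*31+4)%997=991 h(52,39)=(52*31+39)%997=654 h(90,45)=(90*31+45)%997=841 h(92,95)=(92*31+95)%997=953 -> [991, 654, 841, 953]
  L2: h(991,654)=(991*31+654)%997=468 h(841,953)=(841*31+953)%997=105 -> [468, 105]
  L3: h(468,105)=(468*31+105)%997=655 -> [655]
  root = 655 != target 526
Candidate B: set leaf[4] = 23 -> leaves = [64, 4, 19, 39, 23, 45, 92, 95]
  L0: [64, 4, 19, 39, 23, 45, 92, 95]
  L1: h(64,4)=(64*31+4)%997=991 h(19,39)=(19*31+39)%997=628 h(23,45)=(23*31+45)%997=758 h(92,95)=(92*31+95)%997=953 -> [991, 628, 758, 953]
  L2: h(991,628)=(991*31+628)%997=442 h(758,953)=(758*31+953)%997=523 -> [442, 523]
  L3: h(442,523)=(442*31+523)%997=267 -> [267]
  root = 267 != target 526
Candidate C: set leaf[5] = 99 -> leaves = [64, 4, 19, 39, 90, 99, 92, 95]
  L0: [64, 4, 19, 39, 90, 99, 92, 95]
  L1: h(64,4)=(64*31+4)%997=991 h(19,39)=(19*31+39)%997=628 h(90,99)=(90*31+99)%997=895 h(92,95)=(92*31+95)%997=953 -> [991, 628, 895, 953]
  L2: h(991,628)=(991*31+628)%997=442 h(895,953)=(895*31+953)%997=782 -> [442, 782]
  L3: h(442,782)=(442*31+782)%997=526 -> [526]
  root = 526 == target 526  ** MATCH **
Candidate D: set leaf[0] = 33 -> leaves = [33, 4, 19, 39, 90, 45, 92, 95]
  L0: [33, 4, 19, 39, 90, 45, 92, 95]
  L1: h(33,4)=(33*31+4)%997=30 h(19,39)=(19*31+39)%997=628 h(90,45)=(90*31+45)%997=841 h(92,95)=(92*31+95)%997=953 -> [30, 628, 841, 953]
  L2: h(30,628)=(30*31+628)%997=561 h(841,953)=(841*31+953)%997=105 -> [561, 105]
  L3: h(561,105)=(561*31+105)%997=547 -> [547]
  root = 547 != target 526
Candidate C produces the target root.

Answer: C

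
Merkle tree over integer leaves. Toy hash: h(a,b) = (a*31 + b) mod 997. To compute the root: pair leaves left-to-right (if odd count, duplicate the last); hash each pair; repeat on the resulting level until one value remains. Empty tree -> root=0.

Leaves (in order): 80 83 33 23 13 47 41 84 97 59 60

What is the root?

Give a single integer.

L0: [80, 83, 33, 23, 13, 47, 41, 84, 97, 59, 60]
L1: h(80,83)=(80*31+83)%997=569 h(33,23)=(33*31+23)%997=49 h(13,47)=(13*31+47)%997=450 h(41,84)=(41*31+84)%997=358 h(97,59)=(97*31+59)%997=75 h(60,60)=(60*31+60)%997=923 -> [569, 49, 450, 358, 75, 923]
L2: h(569,49)=(569*31+49)%997=739 h(450,358)=(450*31+358)%997=350 h(75,923)=(75*31+923)%997=257 -> [739, 350, 257]
L3: h(739,350)=(739*31+350)%997=328 h(257,257)=(257*31+257)%997=248 -> [328, 248]
L4: h(328,248)=(328*31+248)%997=446 -> [446]

Answer: 446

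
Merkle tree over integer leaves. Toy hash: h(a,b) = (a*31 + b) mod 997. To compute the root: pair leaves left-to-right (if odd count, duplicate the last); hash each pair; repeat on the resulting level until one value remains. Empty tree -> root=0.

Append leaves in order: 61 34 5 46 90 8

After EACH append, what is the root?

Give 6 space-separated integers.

Answer: 61 928 15 56 178 545

Derivation:
After append 61 (leaves=[61]):
  L0: [61]
  root=61
After append 34 (leaves=[61, 34]):
  L0: [61, 34]
  L1: h(61,34)=(61*31+34)%997=928 -> [928]
  root=928
After append 5 (leaves=[61, 34, 5]):
  L0: [61, 34, 5]
  L1: h(61,34)=(61*31+34)%997=928 h(5,5)=(5*31+5)%997=160 -> [928, 160]
  L2: h(928,160)=(928*31+160)%997=15 -> [15]
  root=15
After append 46 (leaves=[61, 34, 5, 46]):
  L0: [61, 34, 5, 46]
  L1: h(61,34)=(61*31+34)%997=928 h(5,46)=(5*31+46)%997=201 -> [928, 201]
  L2: h(928,201)=(928*31+201)%997=56 -> [56]
  root=56
After append 90 (leaves=[61, 34, 5, 46, 90]):
  L0: [61, 34, 5, 46, 90]
  L1: h(61,34)=(61*31+34)%997=928 h(5,46)=(5*31+46)%997=201 h(90,90)=(90*31+90)%997=886 -> [928, 201, 886]
  L2: h(928,201)=(928*31+201)%997=56 h(886,886)=(886*31+886)%997=436 -> [56, 436]
  L3: h(56,436)=(56*31+436)%997=178 -> [178]
  root=178
After append 8 (leaves=[61, 34, 5, 46, 90, 8]):
  L0: [61, 34, 5, 46, 90, 8]
  L1: h(61,34)=(61*31+34)%997=928 h(5,46)=(5*31+46)%997=201 h(90,8)=(90*31+8)%997=804 -> [928, 201, 804]
  L2: h(928,201)=(928*31+201)%997=56 h(804,804)=(804*31+804)%997=803 -> [56, 803]
  L3: h(56,803)=(56*31+803)%997=545 -> [545]
  root=545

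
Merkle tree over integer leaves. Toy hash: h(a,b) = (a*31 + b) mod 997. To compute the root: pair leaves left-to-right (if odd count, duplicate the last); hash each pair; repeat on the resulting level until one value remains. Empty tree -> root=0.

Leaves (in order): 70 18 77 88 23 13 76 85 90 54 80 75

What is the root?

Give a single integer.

Answer: 901

Derivation:
L0: [70, 18, 77, 88, 23, 13, 76, 85, 90, 54, 80, 75]
L1: h(70,18)=(70*31+18)%997=194 h(77,88)=(77*31+88)%997=481 h(23,13)=(23*31+13)%997=726 h(76,85)=(76*31+85)%997=447 h(90,54)=(90*31+54)%997=850 h(80,75)=(80*31+75)%997=561 -> [194, 481, 726, 447, 850, 561]
L2: h(194,481)=(194*31+481)%997=513 h(726,447)=(726*31+447)%997=22 h(850,561)=(850*31+561)%997=989 -> [513, 22, 989]
L3: h(513,22)=(513*31+22)%997=970 h(989,989)=(989*31+989)%997=741 -> [970, 741]
L4: h(970,741)=(970*31+741)%997=901 -> [901]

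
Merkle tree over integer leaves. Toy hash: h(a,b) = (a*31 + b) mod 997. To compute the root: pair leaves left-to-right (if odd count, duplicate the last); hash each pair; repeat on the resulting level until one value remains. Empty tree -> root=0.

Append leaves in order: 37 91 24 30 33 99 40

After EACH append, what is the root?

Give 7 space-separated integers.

After append 37 (leaves=[37]):
  L0: [37]
  root=37
After append 91 (leaves=[37, 91]):
  L0: [37, 91]
  L1: h(37,91)=(37*31+91)%997=241 -> [241]
  root=241
After append 24 (leaves=[37, 91, 24]):
  L0: [37, 91, 24]
  L1: h(37,91)=(37*31+91)%997=241 h(24,24)=(24*31+24)%997=768 -> [241, 768]
  L2: h(241,768)=(241*31+768)%997=263 -> [263]
  root=263
After append 30 (leaves=[37, 91, 24, 30]):
  L0: [37, 91, 24, 30]
  L1: h(37,91)=(37*31+91)%997=241 h(24,30)=(24*31+30)%997=774 -> [241, 774]
  L2: h(241,774)=(241*31+774)%997=269 -> [269]
  root=269
After append 33 (leaves=[37, 91, 24, 30, 33]):
  L0: [37, 91, 24, 30, 33]
  L1: h(37,91)=(37*31+91)%997=241 h(24,30)=(24*31+30)%997=774 h(33,33)=(33*31+33)%997=59 -> [241, 774, 59]
  L2: h(241,774)=(241*31+774)%997=269 h(59,59)=(59*31+59)%997=891 -> [269, 891]
  L3: h(269,891)=(269*31+891)%997=257 -> [257]
  root=257
After append 99 (leaves=[37, 91, 24, 30, 33, 99]):
  L0: [37, 91, 24, 30, 33, 99]
  L1: h(37,91)=(37*31+91)%997=241 h(24,30)=(24*31+30)%997=774 h(33,99)=(33*31+99)%997=125 -> [241, 774, 125]
  L2: h(241,774)=(241*31+774)%997=269 h(125,125)=(125*31+125)%997=12 -> [269, 12]
  L3: h(269,12)=(269*31+12)%997=375 -> [375]
  root=375
After append 40 (leaves=[37, 91, 24, 30, 33, 99, 40]):
  L0: [37, 91, 24, 30, 33, 99, 40]
  L1: h(37,91)=(37*31+91)%997=241 h(24,30)=(24*31+30)%997=774 h(33,99)=(33*31+99)%997=125 h(40,40)=(40*31+40)%997=283 -> [241, 774, 125, 283]
  L2: h(241,774)=(241*31+774)%997=269 h(125,283)=(125*31+283)%997=170 -> [269, 170]
  L3: h(269,170)=(269*31+170)%997=533 -> [533]
  root=533

Answer: 37 241 263 269 257 375 533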